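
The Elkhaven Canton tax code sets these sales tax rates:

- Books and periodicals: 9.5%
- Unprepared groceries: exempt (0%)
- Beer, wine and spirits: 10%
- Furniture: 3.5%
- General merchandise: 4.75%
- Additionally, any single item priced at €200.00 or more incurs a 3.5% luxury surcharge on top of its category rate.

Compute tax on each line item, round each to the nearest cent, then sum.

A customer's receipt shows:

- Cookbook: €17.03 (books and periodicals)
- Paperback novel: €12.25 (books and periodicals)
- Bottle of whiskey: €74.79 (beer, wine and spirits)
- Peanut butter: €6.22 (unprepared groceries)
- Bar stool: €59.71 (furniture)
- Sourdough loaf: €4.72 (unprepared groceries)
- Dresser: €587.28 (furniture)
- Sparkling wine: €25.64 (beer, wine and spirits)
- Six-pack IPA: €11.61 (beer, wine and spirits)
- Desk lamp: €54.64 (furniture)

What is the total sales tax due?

€59.09

Cookbook €17.03: books and periodicals → 9.5% → €1.62
Paperback novel €12.25: books and periodicals → 9.5% → €1.16
Bottle of whiskey €74.79: beer, wine and spirits → 10% → €7.48
Peanut butter €6.22: unprepared groceries → 0% → €0.00
Bar stool €59.71: furniture → 3.5% → €2.09
Sourdough loaf €4.72: unprepared groceries → 0% → €0.00
Dresser €587.28: furniture → 3.5% + 3.5% surcharge = 7% → €41.11
Sparkling wine €25.64: beer, wine and spirits → 10% → €2.56
Six-pack IPA €11.61: beer, wine and spirits → 10% → €1.16
Desk lamp €54.64: furniture → 3.5% → €1.91
Total tax = €1.62 + €1.16 + €7.48 + €2.09 + €41.11 + €2.56 + €1.16 + €1.91 = €59.09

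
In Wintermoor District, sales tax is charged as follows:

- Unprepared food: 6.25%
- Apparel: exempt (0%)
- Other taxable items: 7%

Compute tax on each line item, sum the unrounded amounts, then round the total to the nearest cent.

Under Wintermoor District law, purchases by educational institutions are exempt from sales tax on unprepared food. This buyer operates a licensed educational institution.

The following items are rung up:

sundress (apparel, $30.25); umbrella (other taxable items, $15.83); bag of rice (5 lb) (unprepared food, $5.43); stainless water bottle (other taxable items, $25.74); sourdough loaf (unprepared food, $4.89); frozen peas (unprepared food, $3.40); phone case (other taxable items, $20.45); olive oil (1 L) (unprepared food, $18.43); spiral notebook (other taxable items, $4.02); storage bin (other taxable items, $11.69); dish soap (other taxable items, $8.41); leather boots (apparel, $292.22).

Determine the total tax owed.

Sundress $30.25: apparel → 0% → $0.00
Umbrella $15.83: other taxable items → 7% → $1.1081
Bag of rice (5 lb) $5.43: unprepared food, buyer-exempt → 0% → $0.00
Stainless water bottle $25.74: other taxable items → 7% → $1.8018
Sourdough loaf $4.89: unprepared food, buyer-exempt → 0% → $0.00
Frozen peas $3.40: unprepared food, buyer-exempt → 0% → $0.00
Phone case $20.45: other taxable items → 7% → $1.4315
Olive oil (1 L) $18.43: unprepared food, buyer-exempt → 0% → $0.00
Spiral notebook $4.02: other taxable items → 7% → $0.2814
Storage bin $11.69: other taxable items → 7% → $0.8183
Dish soap $8.41: other taxable items → 7% → $0.5887
Leather boots $292.22: apparel → 0% → $0.00
Unrounded tax sum = $6.0298 → $6.03

$6.03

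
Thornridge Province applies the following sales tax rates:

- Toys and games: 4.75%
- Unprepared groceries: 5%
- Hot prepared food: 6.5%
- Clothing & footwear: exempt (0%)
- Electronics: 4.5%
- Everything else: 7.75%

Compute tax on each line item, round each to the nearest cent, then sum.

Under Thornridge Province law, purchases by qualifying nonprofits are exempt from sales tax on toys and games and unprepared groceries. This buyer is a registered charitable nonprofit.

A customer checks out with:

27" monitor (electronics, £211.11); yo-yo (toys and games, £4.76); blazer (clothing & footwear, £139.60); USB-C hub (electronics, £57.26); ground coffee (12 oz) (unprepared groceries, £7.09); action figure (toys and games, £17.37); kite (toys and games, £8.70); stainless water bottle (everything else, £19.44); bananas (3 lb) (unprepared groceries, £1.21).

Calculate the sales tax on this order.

£13.59

27" monitor £211.11: electronics → 4.5% → £9.50
Yo-yo £4.76: toys and games, buyer-exempt → 0% → £0.00
Blazer £139.60: clothing & footwear → 0% → £0.00
USB-C hub £57.26: electronics → 4.5% → £2.58
Ground coffee (12 oz) £7.09: unprepared groceries, buyer-exempt → 0% → £0.00
Action figure £17.37: toys and games, buyer-exempt → 0% → £0.00
Kite £8.70: toys and games, buyer-exempt → 0% → £0.00
Stainless water bottle £19.44: everything else → 7.75% → £1.51
Bananas (3 lb) £1.21: unprepared groceries, buyer-exempt → 0% → £0.00
Total tax = £9.50 + £2.58 + £1.51 = £13.59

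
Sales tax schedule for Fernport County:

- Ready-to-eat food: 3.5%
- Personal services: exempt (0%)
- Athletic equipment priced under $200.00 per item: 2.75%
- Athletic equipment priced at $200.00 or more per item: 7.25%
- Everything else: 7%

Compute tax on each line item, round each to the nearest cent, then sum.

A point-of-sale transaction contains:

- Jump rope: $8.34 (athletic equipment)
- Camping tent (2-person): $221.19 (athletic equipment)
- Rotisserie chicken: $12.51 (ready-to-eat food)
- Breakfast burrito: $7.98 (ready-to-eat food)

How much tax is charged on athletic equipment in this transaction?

$16.27

Jump rope $8.34: athletic equipment, under $200.00 → 2.75% → $0.23
Camping tent (2-person) $221.19: athletic equipment, $200.00 or more → 7.25% → $16.04
Tax on athletic equipment = $0.23 + $16.04 = $16.27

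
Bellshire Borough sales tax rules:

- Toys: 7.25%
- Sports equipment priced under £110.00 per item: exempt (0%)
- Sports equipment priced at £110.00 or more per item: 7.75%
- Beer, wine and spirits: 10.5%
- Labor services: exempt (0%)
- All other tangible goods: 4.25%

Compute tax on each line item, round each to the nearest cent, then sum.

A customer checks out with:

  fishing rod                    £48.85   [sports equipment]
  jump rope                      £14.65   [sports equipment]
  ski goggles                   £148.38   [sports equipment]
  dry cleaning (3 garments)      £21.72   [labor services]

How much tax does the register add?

£11.50

Fishing rod £48.85: sports equipment, under £110.00 → 0% → £0.00
Jump rope £14.65: sports equipment, under £110.00 → 0% → £0.00
Ski goggles £148.38: sports equipment, £110.00 or more → 7.75% → £11.50
Dry cleaning (3 garments) £21.72: labor services → 0% → £0.00
Total tax = £11.50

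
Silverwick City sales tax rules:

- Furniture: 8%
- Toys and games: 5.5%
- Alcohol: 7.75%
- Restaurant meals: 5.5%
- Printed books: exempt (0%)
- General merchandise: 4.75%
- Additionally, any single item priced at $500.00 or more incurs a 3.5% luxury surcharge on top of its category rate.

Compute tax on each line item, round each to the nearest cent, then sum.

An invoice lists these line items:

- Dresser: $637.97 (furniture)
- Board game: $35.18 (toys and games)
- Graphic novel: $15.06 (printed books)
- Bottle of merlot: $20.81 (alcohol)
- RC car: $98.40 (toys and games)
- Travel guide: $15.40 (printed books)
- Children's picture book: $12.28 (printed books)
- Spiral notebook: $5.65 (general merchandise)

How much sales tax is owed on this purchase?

Dresser $637.97: furniture → 8% + 3.5% surcharge = 11.5% → $73.37
Board game $35.18: toys and games → 5.5% → $1.93
Graphic novel $15.06: printed books → 0% → $0.00
Bottle of merlot $20.81: alcohol → 7.75% → $1.61
RC car $98.40: toys and games → 5.5% → $5.41
Travel guide $15.40: printed books → 0% → $0.00
Children's picture book $12.28: printed books → 0% → $0.00
Spiral notebook $5.65: general merchandise → 4.75% → $0.27
Total tax = $73.37 + $1.93 + $1.61 + $5.41 + $0.27 = $82.59

$82.59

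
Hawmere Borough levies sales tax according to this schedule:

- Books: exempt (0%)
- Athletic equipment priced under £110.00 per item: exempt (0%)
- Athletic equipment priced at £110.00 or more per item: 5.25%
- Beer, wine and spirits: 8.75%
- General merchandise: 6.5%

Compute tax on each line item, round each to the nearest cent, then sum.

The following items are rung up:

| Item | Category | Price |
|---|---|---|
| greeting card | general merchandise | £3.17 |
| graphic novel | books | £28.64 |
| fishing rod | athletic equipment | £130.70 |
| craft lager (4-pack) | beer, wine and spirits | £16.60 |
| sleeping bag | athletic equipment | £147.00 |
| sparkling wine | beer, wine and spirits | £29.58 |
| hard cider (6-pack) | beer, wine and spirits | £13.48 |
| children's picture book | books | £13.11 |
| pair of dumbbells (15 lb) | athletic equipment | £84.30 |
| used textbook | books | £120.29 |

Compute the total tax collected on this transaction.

£20.01

Greeting card £3.17: general merchandise → 6.5% → £0.21
Graphic novel £28.64: books → 0% → £0.00
Fishing rod £130.70: athletic equipment, £110.00 or more → 5.25% → £6.86
Craft lager (4-pack) £16.60: beer, wine and spirits → 8.75% → £1.45
Sleeping bag £147.00: athletic equipment, £110.00 or more → 5.25% → £7.72
Sparkling wine £29.58: beer, wine and spirits → 8.75% → £2.59
Hard cider (6-pack) £13.48: beer, wine and spirits → 8.75% → £1.18
Children's picture book £13.11: books → 0% → £0.00
Pair of dumbbells (15 lb) £84.30: athletic equipment, under £110.00 → 0% → £0.00
Used textbook £120.29: books → 0% → £0.00
Total tax = £0.21 + £6.86 + £1.45 + £7.72 + £2.59 + £1.18 = £20.01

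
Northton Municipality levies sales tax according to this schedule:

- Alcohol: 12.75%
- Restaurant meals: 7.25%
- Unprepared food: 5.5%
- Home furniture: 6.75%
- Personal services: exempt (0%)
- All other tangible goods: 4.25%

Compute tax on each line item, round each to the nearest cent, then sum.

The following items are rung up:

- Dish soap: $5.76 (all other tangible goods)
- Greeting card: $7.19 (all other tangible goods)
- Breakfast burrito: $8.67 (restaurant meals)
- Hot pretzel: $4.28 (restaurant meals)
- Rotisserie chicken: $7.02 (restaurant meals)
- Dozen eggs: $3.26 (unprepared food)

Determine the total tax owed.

Dish soap $5.76: all other tangible goods → 4.25% → $0.24
Greeting card $7.19: all other tangible goods → 4.25% → $0.31
Breakfast burrito $8.67: restaurant meals → 7.25% → $0.63
Hot pretzel $4.28: restaurant meals → 7.25% → $0.31
Rotisserie chicken $7.02: restaurant meals → 7.25% → $0.51
Dozen eggs $3.26: unprepared food → 5.5% → $0.18
Total tax = $0.24 + $0.31 + $0.63 + $0.31 + $0.51 + $0.18 = $2.18

$2.18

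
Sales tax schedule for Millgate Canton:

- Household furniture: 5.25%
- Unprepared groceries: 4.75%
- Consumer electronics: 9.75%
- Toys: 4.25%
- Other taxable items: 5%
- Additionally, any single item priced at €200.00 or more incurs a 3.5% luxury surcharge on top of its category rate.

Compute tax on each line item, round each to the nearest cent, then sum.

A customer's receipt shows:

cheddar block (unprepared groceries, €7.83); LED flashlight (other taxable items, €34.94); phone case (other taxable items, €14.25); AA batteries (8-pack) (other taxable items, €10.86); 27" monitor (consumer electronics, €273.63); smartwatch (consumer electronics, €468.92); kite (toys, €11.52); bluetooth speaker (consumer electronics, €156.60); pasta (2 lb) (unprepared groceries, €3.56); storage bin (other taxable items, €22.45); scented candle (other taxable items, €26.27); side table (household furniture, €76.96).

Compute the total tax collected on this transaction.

Cheddar block €7.83: unprepared groceries → 4.75% → €0.37
LED flashlight €34.94: other taxable items → 5% → €1.75
Phone case €14.25: other taxable items → 5% → €0.71
AA batteries (8-pack) €10.86: other taxable items → 5% → €0.54
27" monitor €273.63: consumer electronics → 9.75% + 3.5% surcharge = 13.25% → €36.26
Smartwatch €468.92: consumer electronics → 9.75% + 3.5% surcharge = 13.25% → €62.13
Kite €11.52: toys → 4.25% → €0.49
Bluetooth speaker €156.60: consumer electronics → 9.75% → €15.27
Pasta (2 lb) €3.56: unprepared groceries → 4.75% → €0.17
Storage bin €22.45: other taxable items → 5% → €1.12
Scented candle €26.27: other taxable items → 5% → €1.31
Side table €76.96: household furniture → 5.25% → €4.04
Total tax = €0.37 + €1.75 + €0.71 + €0.54 + €36.26 + €62.13 + €0.49 + €15.27 + €0.17 + €1.12 + €1.31 + €4.04 = €124.16

€124.16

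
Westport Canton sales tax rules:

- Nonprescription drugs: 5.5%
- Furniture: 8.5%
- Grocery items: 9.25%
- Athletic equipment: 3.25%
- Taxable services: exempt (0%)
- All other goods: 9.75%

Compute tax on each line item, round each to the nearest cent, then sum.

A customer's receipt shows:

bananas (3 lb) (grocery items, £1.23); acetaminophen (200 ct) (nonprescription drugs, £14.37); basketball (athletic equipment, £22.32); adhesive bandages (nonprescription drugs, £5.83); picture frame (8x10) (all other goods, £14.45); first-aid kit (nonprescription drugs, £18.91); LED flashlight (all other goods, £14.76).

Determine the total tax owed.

£5.84

Bananas (3 lb) £1.23: grocery items → 9.25% → £0.11
Acetaminophen (200 ct) £14.37: nonprescription drugs → 5.5% → £0.79
Basketball £22.32: athletic equipment → 3.25% → £0.73
Adhesive bandages £5.83: nonprescription drugs → 5.5% → £0.32
Picture frame (8x10) £14.45: all other goods → 9.75% → £1.41
First-aid kit £18.91: nonprescription drugs → 5.5% → £1.04
LED flashlight £14.76: all other goods → 9.75% → £1.44
Total tax = £0.11 + £0.79 + £0.73 + £0.32 + £1.41 + £1.04 + £1.44 = £5.84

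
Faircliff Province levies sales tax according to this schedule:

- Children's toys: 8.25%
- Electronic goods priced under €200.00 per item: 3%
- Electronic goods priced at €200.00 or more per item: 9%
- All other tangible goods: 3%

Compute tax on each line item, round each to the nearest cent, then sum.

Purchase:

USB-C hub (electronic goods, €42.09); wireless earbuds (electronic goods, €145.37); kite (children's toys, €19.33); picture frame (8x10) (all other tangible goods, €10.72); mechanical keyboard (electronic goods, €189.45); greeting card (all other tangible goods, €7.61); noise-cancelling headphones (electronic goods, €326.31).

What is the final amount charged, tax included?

USB-C hub €42.09: electronic goods, under €200.00 → 3% → €1.26
Wireless earbuds €145.37: electronic goods, under €200.00 → 3% → €4.36
Kite €19.33: children's toys → 8.25% → €1.59
Picture frame (8x10) €10.72: all other tangible goods → 3% → €0.32
Mechanical keyboard €189.45: electronic goods, under €200.00 → 3% → €5.68
Greeting card €7.61: all other tangible goods → 3% → €0.23
Noise-cancelling headphones €326.31: electronic goods, €200.00 or more → 9% → €29.37
Subtotal = €740.88; tax = €42.81; total due = €783.69

€783.69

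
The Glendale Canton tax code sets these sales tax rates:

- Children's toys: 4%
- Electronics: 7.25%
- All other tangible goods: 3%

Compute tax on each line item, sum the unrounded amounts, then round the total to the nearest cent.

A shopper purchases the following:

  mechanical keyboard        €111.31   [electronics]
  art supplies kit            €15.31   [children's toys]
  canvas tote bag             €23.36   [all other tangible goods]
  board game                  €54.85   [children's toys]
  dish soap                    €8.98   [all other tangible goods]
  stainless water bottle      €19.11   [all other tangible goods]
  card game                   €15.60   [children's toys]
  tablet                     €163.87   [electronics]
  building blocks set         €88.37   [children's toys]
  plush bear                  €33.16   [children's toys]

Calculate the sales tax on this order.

Mechanical keyboard €111.31: electronics → 7.25% → €8.069975
Art supplies kit €15.31: children's toys → 4% → €0.6124
Canvas tote bag €23.36: all other tangible goods → 3% → €0.7008
Board game €54.85: children's toys → 4% → €2.194
Dish soap €8.98: all other tangible goods → 3% → €0.2694
Stainless water bottle €19.11: all other tangible goods → 3% → €0.5733
Card game €15.60: children's toys → 4% → €0.624
Tablet €163.87: electronics → 7.25% → €11.880575
Building blocks set €88.37: children's toys → 4% → €3.5348
Plush bear €33.16: children's toys → 4% → €1.3264
Unrounded tax sum = €29.78565 → €29.79

€29.79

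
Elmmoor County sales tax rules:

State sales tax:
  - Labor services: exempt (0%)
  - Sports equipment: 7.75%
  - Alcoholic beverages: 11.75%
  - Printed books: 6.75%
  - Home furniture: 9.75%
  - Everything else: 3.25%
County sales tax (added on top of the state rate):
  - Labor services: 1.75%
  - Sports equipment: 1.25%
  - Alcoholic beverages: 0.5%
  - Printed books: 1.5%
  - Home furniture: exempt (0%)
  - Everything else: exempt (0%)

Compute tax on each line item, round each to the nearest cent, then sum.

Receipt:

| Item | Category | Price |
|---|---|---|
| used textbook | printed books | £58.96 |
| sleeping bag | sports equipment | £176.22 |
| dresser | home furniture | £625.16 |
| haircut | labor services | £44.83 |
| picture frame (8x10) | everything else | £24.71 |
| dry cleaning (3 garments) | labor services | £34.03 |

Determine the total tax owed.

Used textbook £58.96: printed books → 6.75% + 1.5% county = 8.25% → £4.86
Sleeping bag £176.22: sports equipment → 7.75% + 1.25% county = 9% → £15.86
Dresser £625.16: home furniture → 9.75% + 0% county = 9.75% → £60.95
Haircut £44.83: labor services → 0% + 1.75% county = 1.75% → £0.78
Picture frame (8x10) £24.71: everything else → 3.25% + 0% county = 3.25% → £0.80
Dry cleaning (3 garments) £34.03: labor services → 0% + 1.75% county = 1.75% → £0.60
Total tax = £4.86 + £15.86 + £60.95 + £0.78 + £0.80 + £0.60 = £83.85

£83.85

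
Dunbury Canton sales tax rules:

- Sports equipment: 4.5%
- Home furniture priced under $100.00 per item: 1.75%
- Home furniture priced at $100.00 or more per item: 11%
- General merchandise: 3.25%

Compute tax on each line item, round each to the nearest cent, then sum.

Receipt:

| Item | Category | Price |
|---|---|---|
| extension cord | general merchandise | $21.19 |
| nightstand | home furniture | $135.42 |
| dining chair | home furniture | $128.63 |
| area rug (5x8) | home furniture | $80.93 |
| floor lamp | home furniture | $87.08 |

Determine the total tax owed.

Extension cord $21.19: general merchandise → 3.25% → $0.69
Nightstand $135.42: home furniture, $100.00 or more → 11% → $14.90
Dining chair $128.63: home furniture, $100.00 or more → 11% → $14.15
Area rug (5x8) $80.93: home furniture, under $100.00 → 1.75% → $1.42
Floor lamp $87.08: home furniture, under $100.00 → 1.75% → $1.52
Total tax = $0.69 + $14.90 + $14.15 + $1.42 + $1.52 = $32.68

$32.68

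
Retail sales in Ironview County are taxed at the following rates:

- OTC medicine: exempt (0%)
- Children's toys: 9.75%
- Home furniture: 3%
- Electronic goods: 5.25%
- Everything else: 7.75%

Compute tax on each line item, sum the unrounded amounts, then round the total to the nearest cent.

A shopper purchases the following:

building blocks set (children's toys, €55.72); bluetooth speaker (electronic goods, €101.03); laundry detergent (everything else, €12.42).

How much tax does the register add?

€11.70

Building blocks set €55.72: children's toys → 9.75% → €5.4327
Bluetooth speaker €101.03: electronic goods → 5.25% → €5.304075
Laundry detergent €12.42: everything else → 7.75% → €0.96255
Unrounded tax sum = €11.699325 → €11.70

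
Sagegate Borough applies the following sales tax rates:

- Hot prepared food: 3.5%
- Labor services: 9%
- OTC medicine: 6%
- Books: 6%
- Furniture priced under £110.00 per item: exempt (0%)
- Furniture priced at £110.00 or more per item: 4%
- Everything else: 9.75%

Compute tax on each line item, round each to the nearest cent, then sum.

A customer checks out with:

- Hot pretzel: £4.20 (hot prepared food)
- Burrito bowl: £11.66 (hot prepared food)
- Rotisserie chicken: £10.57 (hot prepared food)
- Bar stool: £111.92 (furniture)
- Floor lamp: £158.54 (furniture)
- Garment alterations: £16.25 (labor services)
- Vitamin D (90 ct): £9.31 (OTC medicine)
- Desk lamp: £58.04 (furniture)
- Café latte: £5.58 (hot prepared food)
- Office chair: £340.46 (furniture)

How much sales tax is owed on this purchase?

£27.59

Hot pretzel £4.20: hot prepared food → 3.5% → £0.15
Burrito bowl £11.66: hot prepared food → 3.5% → £0.41
Rotisserie chicken £10.57: hot prepared food → 3.5% → £0.37
Bar stool £111.92: furniture, £110.00 or more → 4% → £4.48
Floor lamp £158.54: furniture, £110.00 or more → 4% → £6.34
Garment alterations £16.25: labor services → 9% → £1.46
Vitamin D (90 ct) £9.31: OTC medicine → 6% → £0.56
Desk lamp £58.04: furniture, under £110.00 → 0% → £0.00
Café latte £5.58: hot prepared food → 3.5% → £0.20
Office chair £340.46: furniture, £110.00 or more → 4% → £13.62
Total tax = £0.15 + £0.41 + £0.37 + £4.48 + £6.34 + £1.46 + £0.56 + £0.20 + £13.62 = £27.59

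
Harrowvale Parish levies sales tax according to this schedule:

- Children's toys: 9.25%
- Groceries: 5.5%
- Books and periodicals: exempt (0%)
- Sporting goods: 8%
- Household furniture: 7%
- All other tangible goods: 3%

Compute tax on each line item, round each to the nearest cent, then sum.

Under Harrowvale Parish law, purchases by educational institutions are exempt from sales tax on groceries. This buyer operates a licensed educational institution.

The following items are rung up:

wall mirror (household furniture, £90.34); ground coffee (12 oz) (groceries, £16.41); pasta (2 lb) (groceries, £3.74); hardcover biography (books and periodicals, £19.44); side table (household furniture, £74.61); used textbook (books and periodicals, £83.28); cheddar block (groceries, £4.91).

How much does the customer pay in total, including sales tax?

£304.27

Wall mirror £90.34: household furniture → 7% → £6.32
Ground coffee (12 oz) £16.41: groceries, buyer-exempt → 0% → £0.00
Pasta (2 lb) £3.74: groceries, buyer-exempt → 0% → £0.00
Hardcover biography £19.44: books and periodicals → 0% → £0.00
Side table £74.61: household furniture → 7% → £5.22
Used textbook £83.28: books and periodicals → 0% → £0.00
Cheddar block £4.91: groceries, buyer-exempt → 0% → £0.00
Subtotal = £292.73; tax = £11.54; total due = £304.27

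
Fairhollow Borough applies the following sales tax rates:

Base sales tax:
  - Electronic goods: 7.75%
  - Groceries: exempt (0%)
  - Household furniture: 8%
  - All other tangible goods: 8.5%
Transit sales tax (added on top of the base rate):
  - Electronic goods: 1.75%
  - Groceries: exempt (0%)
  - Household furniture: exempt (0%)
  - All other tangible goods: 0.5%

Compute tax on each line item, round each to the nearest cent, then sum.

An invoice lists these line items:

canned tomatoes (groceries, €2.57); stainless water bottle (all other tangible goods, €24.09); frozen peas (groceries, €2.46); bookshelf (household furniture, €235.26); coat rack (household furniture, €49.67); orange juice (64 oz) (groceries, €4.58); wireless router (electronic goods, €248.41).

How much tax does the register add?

Canned tomatoes €2.57: groceries → 0% + 0% transit = 0% → €0.00
Stainless water bottle €24.09: all other tangible goods → 8.5% + 0.5% transit = 9% → €2.17
Frozen peas €2.46: groceries → 0% + 0% transit = 0% → €0.00
Bookshelf €235.26: household furniture → 8% + 0% transit = 8% → €18.82
Coat rack €49.67: household furniture → 8% + 0% transit = 8% → €3.97
Orange juice (64 oz) €4.58: groceries → 0% + 0% transit = 0% → €0.00
Wireless router €248.41: electronic goods → 7.75% + 1.75% transit = 9.5% → €23.60
Total tax = €2.17 + €18.82 + €3.97 + €23.60 = €48.56

€48.56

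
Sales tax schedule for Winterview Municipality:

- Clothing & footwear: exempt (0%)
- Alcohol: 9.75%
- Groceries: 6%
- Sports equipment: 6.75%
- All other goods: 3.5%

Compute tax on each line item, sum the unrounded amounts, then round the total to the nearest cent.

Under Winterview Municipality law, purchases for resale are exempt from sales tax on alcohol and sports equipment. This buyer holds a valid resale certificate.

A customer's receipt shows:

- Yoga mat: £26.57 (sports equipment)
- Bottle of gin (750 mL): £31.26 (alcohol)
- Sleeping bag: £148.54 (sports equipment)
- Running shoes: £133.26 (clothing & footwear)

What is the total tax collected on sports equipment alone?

Yoga mat £26.57: sports equipment, buyer-exempt → 0% → £0.00
Sleeping bag £148.54: sports equipment, buyer-exempt → 0% → £0.00
Tax on sports equipment: unrounded sum = £0.00 → £0.00

£0.00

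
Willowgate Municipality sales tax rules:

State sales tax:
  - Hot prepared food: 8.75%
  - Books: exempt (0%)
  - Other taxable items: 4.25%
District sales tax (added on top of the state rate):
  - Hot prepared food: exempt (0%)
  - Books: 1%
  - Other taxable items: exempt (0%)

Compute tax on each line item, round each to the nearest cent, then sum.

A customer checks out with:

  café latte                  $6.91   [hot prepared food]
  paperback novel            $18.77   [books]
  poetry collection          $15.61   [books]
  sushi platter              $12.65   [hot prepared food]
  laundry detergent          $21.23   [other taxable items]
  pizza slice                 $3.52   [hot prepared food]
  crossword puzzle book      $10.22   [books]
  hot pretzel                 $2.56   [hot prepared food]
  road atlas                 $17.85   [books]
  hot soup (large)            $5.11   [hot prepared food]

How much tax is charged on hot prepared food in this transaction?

$2.69

Café latte $6.91: hot prepared food → 8.75% + 0% district = 8.75% → $0.60
Sushi platter $12.65: hot prepared food → 8.75% + 0% district = 8.75% → $1.11
Pizza slice $3.52: hot prepared food → 8.75% + 0% district = 8.75% → $0.31
Hot pretzel $2.56: hot prepared food → 8.75% + 0% district = 8.75% → $0.22
Hot soup (large) $5.11: hot prepared food → 8.75% + 0% district = 8.75% → $0.45
Tax on hot prepared food = $0.60 + $1.11 + $0.31 + $0.22 + $0.45 = $2.69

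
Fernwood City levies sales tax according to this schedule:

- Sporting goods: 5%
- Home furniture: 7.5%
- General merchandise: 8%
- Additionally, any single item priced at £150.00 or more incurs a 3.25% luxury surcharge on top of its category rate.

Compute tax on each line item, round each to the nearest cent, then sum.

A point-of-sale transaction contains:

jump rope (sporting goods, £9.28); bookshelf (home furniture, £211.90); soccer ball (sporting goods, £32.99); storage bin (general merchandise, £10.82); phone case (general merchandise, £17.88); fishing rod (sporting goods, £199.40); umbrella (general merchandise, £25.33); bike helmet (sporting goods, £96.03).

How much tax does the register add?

Jump rope £9.28: sporting goods → 5% → £0.46
Bookshelf £211.90: home furniture → 7.5% + 3.25% surcharge = 10.75% → £22.78
Soccer ball £32.99: sporting goods → 5% → £1.65
Storage bin £10.82: general merchandise → 8% → £0.87
Phone case £17.88: general merchandise → 8% → £1.43
Fishing rod £199.40: sporting goods → 5% + 3.25% surcharge = 8.25% → £16.45
Umbrella £25.33: general merchandise → 8% → £2.03
Bike helmet £96.03: sporting goods → 5% → £4.80
Total tax = £0.46 + £22.78 + £1.65 + £0.87 + £1.43 + £16.45 + £2.03 + £4.80 = £50.47

£50.47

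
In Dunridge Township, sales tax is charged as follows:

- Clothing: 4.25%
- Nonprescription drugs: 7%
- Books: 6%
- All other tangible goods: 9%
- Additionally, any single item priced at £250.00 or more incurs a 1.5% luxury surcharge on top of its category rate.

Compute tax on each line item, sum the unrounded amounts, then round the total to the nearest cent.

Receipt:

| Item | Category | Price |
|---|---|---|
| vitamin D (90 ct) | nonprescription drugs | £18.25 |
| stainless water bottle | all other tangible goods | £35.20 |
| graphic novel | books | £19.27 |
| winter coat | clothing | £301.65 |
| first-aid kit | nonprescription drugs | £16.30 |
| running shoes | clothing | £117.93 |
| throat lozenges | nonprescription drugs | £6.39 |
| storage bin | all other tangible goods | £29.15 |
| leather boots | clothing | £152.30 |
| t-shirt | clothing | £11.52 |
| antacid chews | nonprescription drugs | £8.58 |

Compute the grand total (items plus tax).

Vitamin D (90 ct) £18.25: nonprescription drugs → 7% → £1.2775
Stainless water bottle £35.20: all other tangible goods → 9% → £3.168
Graphic novel £19.27: books → 6% → £1.1562
Winter coat £301.65: clothing → 4.25% + 1.5% surcharge = 5.75% → £17.344875
First-aid kit £16.30: nonprescription drugs → 7% → £1.141
Running shoes £117.93: clothing → 4.25% → £5.012025
Throat lozenges £6.39: nonprescription drugs → 7% → £0.4473
Storage bin £29.15: all other tangible goods → 9% → £2.6235
Leather boots £152.30: clothing → 4.25% → £6.47275
T-shirt £11.52: clothing → 4.25% → £0.4896
Antacid chews £8.58: nonprescription drugs → 7% → £0.6006
Subtotal = £716.54; unrounded tax = £39.73335 → £39.73; total due = £756.27

£756.27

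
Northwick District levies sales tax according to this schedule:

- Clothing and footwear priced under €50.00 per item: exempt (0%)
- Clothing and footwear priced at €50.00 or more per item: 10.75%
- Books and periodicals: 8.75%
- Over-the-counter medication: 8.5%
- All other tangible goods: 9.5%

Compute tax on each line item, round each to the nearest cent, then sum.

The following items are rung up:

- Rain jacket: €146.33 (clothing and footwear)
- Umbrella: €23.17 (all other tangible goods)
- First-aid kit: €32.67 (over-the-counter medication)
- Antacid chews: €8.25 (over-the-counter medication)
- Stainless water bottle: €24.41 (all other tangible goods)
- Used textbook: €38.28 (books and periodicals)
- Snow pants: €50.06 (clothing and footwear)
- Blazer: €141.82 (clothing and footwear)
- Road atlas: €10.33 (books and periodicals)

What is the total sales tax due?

Rain jacket €146.33: clothing and footwear, €50.00 or more → 10.75% → €15.73
Umbrella €23.17: all other tangible goods → 9.5% → €2.20
First-aid kit €32.67: over-the-counter medication → 8.5% → €2.78
Antacid chews €8.25: over-the-counter medication → 8.5% → €0.70
Stainless water bottle €24.41: all other tangible goods → 9.5% → €2.32
Used textbook €38.28: books and periodicals → 8.75% → €3.35
Snow pants €50.06: clothing and footwear, €50.00 or more → 10.75% → €5.38
Blazer €141.82: clothing and footwear, €50.00 or more → 10.75% → €15.25
Road atlas €10.33: books and periodicals → 8.75% → €0.90
Total tax = €15.73 + €2.20 + €2.78 + €0.70 + €2.32 + €3.35 + €5.38 + €15.25 + €0.90 = €48.61

€48.61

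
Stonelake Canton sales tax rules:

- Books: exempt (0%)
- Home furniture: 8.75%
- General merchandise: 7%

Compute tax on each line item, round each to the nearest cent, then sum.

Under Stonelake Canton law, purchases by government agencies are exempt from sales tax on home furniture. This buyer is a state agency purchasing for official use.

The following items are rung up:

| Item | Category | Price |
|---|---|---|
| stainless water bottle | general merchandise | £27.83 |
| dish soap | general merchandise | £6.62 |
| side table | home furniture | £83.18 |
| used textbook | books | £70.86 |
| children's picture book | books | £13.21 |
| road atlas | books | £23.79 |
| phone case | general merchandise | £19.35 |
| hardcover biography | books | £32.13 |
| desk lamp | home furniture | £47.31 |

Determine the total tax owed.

Stainless water bottle £27.83: general merchandise → 7% → £1.95
Dish soap £6.62: general merchandise → 7% → £0.46
Side table £83.18: home furniture, buyer-exempt → 0% → £0.00
Used textbook £70.86: books → 0% → £0.00
Children's picture book £13.21: books → 0% → £0.00
Road atlas £23.79: books → 0% → £0.00
Phone case £19.35: general merchandise → 7% → £1.35
Hardcover biography £32.13: books → 0% → £0.00
Desk lamp £47.31: home furniture, buyer-exempt → 0% → £0.00
Total tax = £1.95 + £0.46 + £1.35 = £3.76

£3.76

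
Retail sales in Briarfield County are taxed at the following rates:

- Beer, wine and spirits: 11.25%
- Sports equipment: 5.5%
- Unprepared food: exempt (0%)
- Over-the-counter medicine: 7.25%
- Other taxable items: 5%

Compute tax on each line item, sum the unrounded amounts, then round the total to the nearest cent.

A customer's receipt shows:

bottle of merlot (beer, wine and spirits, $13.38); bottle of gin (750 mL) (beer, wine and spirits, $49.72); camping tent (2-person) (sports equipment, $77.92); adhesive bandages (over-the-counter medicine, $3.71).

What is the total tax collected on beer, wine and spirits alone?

Bottle of merlot $13.38: beer, wine and spirits → 11.25% → $1.50525
Bottle of gin (750 mL) $49.72: beer, wine and spirits → 11.25% → $5.5935
Tax on beer, wine and spirits: unrounded sum = $7.09875 → $7.10

$7.10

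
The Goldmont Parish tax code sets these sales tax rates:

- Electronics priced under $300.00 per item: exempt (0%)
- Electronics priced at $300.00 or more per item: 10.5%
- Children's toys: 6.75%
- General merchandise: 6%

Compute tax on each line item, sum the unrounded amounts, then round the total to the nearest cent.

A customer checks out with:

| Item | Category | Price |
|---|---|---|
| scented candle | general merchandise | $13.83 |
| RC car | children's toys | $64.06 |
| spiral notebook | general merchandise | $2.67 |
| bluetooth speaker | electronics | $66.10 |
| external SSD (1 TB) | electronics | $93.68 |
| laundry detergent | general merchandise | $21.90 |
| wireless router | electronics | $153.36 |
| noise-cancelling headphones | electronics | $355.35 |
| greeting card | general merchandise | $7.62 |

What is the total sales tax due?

$44.40

Scented candle $13.83: general merchandise → 6% → $0.8298
RC car $64.06: children's toys → 6.75% → $4.32405
Spiral notebook $2.67: general merchandise → 6% → $0.1602
Bluetooth speaker $66.10: electronics, under $300.00 → 0% → $0.00
External SSD (1 TB) $93.68: electronics, under $300.00 → 0% → $0.00
Laundry detergent $21.90: general merchandise → 6% → $1.314
Wireless router $153.36: electronics, under $300.00 → 0% → $0.00
Noise-cancelling headphones $355.35: electronics, $300.00 or more → 10.5% → $37.31175
Greeting card $7.62: general merchandise → 6% → $0.4572
Unrounded tax sum = $44.397 → $44.40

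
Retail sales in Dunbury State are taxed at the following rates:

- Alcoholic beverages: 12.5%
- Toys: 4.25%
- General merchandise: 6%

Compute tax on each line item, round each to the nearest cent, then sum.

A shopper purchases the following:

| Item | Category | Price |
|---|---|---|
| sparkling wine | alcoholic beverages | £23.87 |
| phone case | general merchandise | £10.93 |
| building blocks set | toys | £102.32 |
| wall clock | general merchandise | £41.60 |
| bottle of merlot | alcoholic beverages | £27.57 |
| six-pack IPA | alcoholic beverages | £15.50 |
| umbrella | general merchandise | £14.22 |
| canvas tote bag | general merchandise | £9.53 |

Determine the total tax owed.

£17.30

Sparkling wine £23.87: alcoholic beverages → 12.5% → £2.98
Phone case £10.93: general merchandise → 6% → £0.66
Building blocks set £102.32: toys → 4.25% → £4.35
Wall clock £41.60: general merchandise → 6% → £2.50
Bottle of merlot £27.57: alcoholic beverages → 12.5% → £3.45
Six-pack IPA £15.50: alcoholic beverages → 12.5% → £1.94
Umbrella £14.22: general merchandise → 6% → £0.85
Canvas tote bag £9.53: general merchandise → 6% → £0.57
Total tax = £2.98 + £0.66 + £4.35 + £2.50 + £3.45 + £1.94 + £0.85 + £0.57 = £17.30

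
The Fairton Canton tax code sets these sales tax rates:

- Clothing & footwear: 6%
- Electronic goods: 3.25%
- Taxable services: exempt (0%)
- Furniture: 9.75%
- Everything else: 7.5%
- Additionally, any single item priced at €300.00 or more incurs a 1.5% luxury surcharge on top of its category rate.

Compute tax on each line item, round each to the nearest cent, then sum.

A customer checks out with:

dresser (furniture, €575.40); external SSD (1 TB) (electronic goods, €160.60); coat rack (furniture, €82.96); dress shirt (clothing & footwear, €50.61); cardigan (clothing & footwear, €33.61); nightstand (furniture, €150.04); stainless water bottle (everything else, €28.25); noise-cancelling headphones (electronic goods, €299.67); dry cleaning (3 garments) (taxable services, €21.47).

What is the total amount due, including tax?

Dresser €575.40: furniture → 9.75% + 1.5% surcharge = 11.25% → €64.73
External SSD (1 TB) €160.60: electronic goods → 3.25% → €5.22
Coat rack €82.96: furniture → 9.75% → €8.09
Dress shirt €50.61: clothing & footwear → 6% → €3.04
Cardigan €33.61: clothing & footwear → 6% → €2.02
Nightstand €150.04: furniture → 9.75% → €14.63
Stainless water bottle €28.25: everything else → 7.5% → €2.12
Noise-cancelling headphones €299.67: electronic goods → 3.25% → €9.74
Dry cleaning (3 garments) €21.47: taxable services → 0% → €0.00
Subtotal = €1402.61; tax = €109.59; total due = €1512.20

€1512.20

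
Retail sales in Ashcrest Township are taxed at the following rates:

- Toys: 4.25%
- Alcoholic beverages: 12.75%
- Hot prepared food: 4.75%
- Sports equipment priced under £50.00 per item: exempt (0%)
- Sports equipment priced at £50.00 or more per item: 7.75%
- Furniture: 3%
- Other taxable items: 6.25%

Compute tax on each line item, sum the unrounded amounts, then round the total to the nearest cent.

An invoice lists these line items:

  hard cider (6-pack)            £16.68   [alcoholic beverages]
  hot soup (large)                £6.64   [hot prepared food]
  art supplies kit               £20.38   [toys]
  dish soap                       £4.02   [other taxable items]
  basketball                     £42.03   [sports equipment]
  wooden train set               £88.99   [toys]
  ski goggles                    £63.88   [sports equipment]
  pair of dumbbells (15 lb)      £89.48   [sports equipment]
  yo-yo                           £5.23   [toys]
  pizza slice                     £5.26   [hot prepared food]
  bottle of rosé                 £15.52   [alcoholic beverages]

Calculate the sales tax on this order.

£21.68

Hard cider (6-pack) £16.68: alcoholic beverages → 12.75% → £2.1267
Hot soup (large) £6.64: hot prepared food → 4.75% → £0.3154
Art supplies kit £20.38: toys → 4.25% → £0.86615
Dish soap £4.02: other taxable items → 6.25% → £0.25125
Basketball £42.03: sports equipment, under £50.00 → 0% → £0.00
Wooden train set £88.99: toys → 4.25% → £3.782075
Ski goggles £63.88: sports equipment, £50.00 or more → 7.75% → £4.9507
Pair of dumbbells (15 lb) £89.48: sports equipment, £50.00 or more → 7.75% → £6.9347
Yo-yo £5.23: toys → 4.25% → £0.222275
Pizza slice £5.26: hot prepared food → 4.75% → £0.24985
Bottle of rosé £15.52: alcoholic beverages → 12.75% → £1.9788
Unrounded tax sum = £21.6779 → £21.68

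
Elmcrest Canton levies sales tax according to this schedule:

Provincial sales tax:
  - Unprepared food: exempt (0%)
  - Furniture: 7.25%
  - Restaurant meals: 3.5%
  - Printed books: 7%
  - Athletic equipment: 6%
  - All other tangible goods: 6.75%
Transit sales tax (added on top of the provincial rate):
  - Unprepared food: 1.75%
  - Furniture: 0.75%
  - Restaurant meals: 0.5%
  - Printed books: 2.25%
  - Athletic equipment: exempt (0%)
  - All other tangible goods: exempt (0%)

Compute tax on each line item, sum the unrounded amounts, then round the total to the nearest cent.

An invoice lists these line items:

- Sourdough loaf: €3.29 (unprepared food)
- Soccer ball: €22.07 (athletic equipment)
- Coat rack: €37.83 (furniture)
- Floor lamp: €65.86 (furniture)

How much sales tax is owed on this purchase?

€9.68

Sourdough loaf €3.29: unprepared food → 0% + 1.75% transit = 1.75% → €0.057575
Soccer ball €22.07: athletic equipment → 6% + 0% transit = 6% → €1.3242
Coat rack €37.83: furniture → 7.25% + 0.75% transit = 8% → €3.0264
Floor lamp €65.86: furniture → 7.25% + 0.75% transit = 8% → €5.2688
Unrounded tax sum = €9.676975 → €9.68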